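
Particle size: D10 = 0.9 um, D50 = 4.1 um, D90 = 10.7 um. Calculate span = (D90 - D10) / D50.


Span = (10.7 - 0.9) / 4.1 = 9.8 / 4.1 = 2.39

2.39


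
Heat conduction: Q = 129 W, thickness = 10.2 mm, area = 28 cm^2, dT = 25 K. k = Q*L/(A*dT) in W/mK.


k = 129*10.2/1000/(28/10000*25) = 18.8 W/mK

18.8


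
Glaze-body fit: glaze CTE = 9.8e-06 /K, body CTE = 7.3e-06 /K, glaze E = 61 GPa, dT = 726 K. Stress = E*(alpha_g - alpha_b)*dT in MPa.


Stress = 61*1000*(9.8e-06 - 7.3e-06)*726 = 110.7 MPa

110.7


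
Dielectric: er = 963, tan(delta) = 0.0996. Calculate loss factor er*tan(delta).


Loss = 963 * 0.0996 = 95.915

95.915


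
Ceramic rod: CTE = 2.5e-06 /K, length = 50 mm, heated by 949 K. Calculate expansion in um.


dL = 2.5e-06 * 50 * 949 * 1000 = 118.625 um

118.625


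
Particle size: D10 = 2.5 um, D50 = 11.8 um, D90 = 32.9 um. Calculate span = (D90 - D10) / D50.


Span = (32.9 - 2.5) / 11.8 = 30.4 / 11.8 = 2.576

2.576


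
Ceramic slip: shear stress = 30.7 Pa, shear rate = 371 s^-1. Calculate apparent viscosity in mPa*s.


eta = tau/gamma * 1000 = 30.7/371 * 1000 = 82.7 mPa*s

82.7


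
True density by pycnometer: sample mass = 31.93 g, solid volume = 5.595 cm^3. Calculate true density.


TD = 31.93 / 5.595 = 5.707 g/cm^3

5.707


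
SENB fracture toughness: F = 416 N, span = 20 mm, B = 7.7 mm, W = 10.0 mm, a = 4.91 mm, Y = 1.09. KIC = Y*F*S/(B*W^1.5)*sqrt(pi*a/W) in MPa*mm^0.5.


KIC = 1.09*416*20/(7.7*10.0^1.5)*sqrt(pi*4.91/10.0) = 46.26

46.26


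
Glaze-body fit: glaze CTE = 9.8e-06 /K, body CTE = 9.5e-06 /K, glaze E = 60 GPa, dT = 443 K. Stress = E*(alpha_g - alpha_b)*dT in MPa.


Stress = 60*1000*(9.8e-06 - 9.5e-06)*443 = 8.0 MPa

8.0


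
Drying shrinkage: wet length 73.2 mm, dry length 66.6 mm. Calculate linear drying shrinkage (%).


DS = (73.2 - 66.6) / 73.2 * 100 = 9.02%

9.02


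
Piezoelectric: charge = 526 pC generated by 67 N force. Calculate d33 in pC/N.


d33 = 526 / 67 = 7.9 pC/N

7.9


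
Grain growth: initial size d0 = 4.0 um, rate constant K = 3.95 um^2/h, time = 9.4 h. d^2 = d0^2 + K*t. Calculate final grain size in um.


d^2 = 4.0^2 + 3.95*9.4 = 53.13
d = sqrt(53.13) = 7.29 um

7.29


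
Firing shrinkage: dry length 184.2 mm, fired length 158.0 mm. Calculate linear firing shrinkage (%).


FS = (184.2 - 158.0) / 184.2 * 100 = 14.22%

14.22


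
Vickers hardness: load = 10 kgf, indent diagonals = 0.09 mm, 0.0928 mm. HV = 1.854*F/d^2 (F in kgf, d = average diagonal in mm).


d_avg = (0.09+0.0928)/2 = 0.0914 mm
HV = 1.854*10/0.0914^2 = 2219

2219


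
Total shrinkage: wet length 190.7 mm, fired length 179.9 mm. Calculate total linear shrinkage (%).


TS = (190.7 - 179.9) / 190.7 * 100 = 5.66%

5.66


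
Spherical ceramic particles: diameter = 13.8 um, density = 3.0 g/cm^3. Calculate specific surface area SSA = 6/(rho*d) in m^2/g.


SSA = 6 / (3.0 * 13.8) = 0.145 m^2/g

0.145


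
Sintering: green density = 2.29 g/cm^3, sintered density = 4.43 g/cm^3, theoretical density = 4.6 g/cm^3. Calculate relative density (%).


Relative = 4.43 / 4.6 * 100 = 96.3%

96.3


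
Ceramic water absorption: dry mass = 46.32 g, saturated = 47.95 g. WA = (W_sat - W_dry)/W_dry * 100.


WA = (47.95 - 46.32) / 46.32 * 100 = 3.52%

3.52


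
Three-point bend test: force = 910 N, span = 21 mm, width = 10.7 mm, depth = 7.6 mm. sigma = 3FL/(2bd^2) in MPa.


sigma = 3*910*21/(2*10.7*7.6^2) = 46.4 MPa

46.4


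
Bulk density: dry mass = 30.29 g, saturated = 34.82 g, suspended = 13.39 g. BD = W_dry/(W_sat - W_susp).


BD = 30.29 / (34.82 - 13.39) = 30.29 / 21.43 = 1.413 g/cm^3

1.413


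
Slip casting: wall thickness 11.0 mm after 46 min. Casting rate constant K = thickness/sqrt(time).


K = 11.0 / sqrt(46) = 11.0 / 6.7823 = 1.622 mm/min^0.5

1.622


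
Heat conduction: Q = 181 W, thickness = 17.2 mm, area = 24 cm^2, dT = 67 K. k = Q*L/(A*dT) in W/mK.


k = 181*17.2/1000/(24/10000*67) = 19.36 W/mK

19.36


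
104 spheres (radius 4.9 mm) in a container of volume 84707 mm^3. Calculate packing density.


V_sphere = 4/3*pi*4.9^3 = 492.807 mm^3
Total V = 104*492.807 = 51251.928 mm^3
PD = 51251.928 / 84707 = 0.605

0.605


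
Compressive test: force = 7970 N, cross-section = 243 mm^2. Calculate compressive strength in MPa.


CS = 7970 / 243 = 32.8 MPa

32.8


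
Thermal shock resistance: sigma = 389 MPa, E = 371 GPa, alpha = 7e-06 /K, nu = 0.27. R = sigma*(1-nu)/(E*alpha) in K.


R = 389*(1-0.27)/(371*1000*7e-06) = 109 K

109


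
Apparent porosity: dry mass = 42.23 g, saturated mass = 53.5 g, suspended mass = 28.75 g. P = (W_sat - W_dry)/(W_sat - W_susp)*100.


P = (53.5 - 42.23) / (53.5 - 28.75) * 100 = 11.27 / 24.75 * 100 = 45.5%

45.5


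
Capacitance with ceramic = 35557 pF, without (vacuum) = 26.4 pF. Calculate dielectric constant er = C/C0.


er = 35557 / 26.4 = 1346.86

1346.86


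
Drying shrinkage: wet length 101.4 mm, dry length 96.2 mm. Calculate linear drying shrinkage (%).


DS = (101.4 - 96.2) / 101.4 * 100 = 5.13%

5.13


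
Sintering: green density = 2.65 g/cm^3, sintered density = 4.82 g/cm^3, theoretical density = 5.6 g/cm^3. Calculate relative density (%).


Relative = 4.82 / 5.6 * 100 = 86.1%

86.1


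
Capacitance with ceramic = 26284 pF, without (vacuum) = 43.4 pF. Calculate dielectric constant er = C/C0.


er = 26284 / 43.4 = 605.62

605.62


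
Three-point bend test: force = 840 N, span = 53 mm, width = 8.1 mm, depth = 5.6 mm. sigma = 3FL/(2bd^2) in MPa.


sigma = 3*840*53/(2*8.1*5.6^2) = 262.9 MPa

262.9


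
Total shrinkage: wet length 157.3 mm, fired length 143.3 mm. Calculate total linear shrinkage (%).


TS = (157.3 - 143.3) / 157.3 * 100 = 8.9%

8.9


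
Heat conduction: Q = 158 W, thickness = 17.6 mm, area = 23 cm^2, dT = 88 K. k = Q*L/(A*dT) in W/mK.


k = 158*17.6/1000/(23/10000*88) = 13.74 W/mK

13.74


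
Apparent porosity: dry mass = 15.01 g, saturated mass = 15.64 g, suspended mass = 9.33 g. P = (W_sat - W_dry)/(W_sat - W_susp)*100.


P = (15.64 - 15.01) / (15.64 - 9.33) * 100 = 0.63 / 6.31 * 100 = 10.0%

10.0


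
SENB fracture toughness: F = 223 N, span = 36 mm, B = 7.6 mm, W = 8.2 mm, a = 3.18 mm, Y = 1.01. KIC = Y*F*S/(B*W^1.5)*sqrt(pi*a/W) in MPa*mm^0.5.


KIC = 1.01*223*36/(7.6*8.2^1.5)*sqrt(pi*3.18/8.2) = 50.15

50.15


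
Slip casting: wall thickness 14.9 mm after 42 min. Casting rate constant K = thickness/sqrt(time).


K = 14.9 / sqrt(42) = 14.9 / 6.4807 = 2.299 mm/min^0.5

2.299


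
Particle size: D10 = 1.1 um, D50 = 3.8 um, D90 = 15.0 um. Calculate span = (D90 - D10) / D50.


Span = (15.0 - 1.1) / 3.8 = 13.9 / 3.8 = 3.658

3.658


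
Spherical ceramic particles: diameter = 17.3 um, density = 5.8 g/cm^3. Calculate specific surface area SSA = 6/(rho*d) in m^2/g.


SSA = 6 / (5.8 * 17.3) = 0.06 m^2/g

0.06


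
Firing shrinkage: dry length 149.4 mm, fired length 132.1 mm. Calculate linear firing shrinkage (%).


FS = (149.4 - 132.1) / 149.4 * 100 = 11.58%

11.58


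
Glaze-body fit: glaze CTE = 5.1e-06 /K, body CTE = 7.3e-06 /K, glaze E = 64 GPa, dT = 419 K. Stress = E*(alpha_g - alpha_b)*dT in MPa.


Stress = 64*1000*(5.1e-06 - 7.3e-06)*419 = -59.0 MPa

-59.0


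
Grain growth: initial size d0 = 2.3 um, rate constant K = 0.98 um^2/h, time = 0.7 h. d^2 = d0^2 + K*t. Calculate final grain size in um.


d^2 = 2.3^2 + 0.98*0.7 = 5.976
d = sqrt(5.976) = 2.44 um

2.44


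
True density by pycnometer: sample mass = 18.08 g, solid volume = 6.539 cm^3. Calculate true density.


TD = 18.08 / 6.539 = 2.765 g/cm^3

2.765


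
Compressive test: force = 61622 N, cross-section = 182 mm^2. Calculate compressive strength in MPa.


CS = 61622 / 182 = 338.6 MPa

338.6


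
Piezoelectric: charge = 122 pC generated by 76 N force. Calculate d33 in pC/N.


d33 = 122 / 76 = 1.6 pC/N

1.6


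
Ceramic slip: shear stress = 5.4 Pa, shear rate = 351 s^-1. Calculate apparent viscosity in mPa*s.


eta = tau/gamma * 1000 = 5.4/351 * 1000 = 15.4 mPa*s

15.4


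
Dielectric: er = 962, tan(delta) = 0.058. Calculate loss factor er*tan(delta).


Loss = 962 * 0.058 = 55.796

55.796


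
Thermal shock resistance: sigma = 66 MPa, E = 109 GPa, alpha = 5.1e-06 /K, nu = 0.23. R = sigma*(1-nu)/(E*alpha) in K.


R = 66*(1-0.23)/(109*1000*5.1e-06) = 91 K

91


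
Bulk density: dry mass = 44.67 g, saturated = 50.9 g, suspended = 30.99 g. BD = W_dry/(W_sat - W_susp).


BD = 44.67 / (50.9 - 30.99) = 44.67 / 19.91 = 2.244 g/cm^3

2.244


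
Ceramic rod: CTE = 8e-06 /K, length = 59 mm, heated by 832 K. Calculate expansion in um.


dL = 8e-06 * 59 * 832 * 1000 = 392.704 um

392.704


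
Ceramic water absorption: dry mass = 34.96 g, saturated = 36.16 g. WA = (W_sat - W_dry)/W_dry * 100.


WA = (36.16 - 34.96) / 34.96 * 100 = 3.43%

3.43


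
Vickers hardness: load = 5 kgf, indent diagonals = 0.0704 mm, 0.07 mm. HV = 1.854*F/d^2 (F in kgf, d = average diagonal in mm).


d_avg = (0.0704+0.07)/2 = 0.0702 mm
HV = 1.854*5/0.0702^2 = 1881

1881


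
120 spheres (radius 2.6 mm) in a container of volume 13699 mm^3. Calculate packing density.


V_sphere = 4/3*pi*2.6^3 = 73.6222 mm^3
Total V = 120*73.6222 = 8834.664 mm^3
PD = 8834.664 / 13699 = 0.645

0.645


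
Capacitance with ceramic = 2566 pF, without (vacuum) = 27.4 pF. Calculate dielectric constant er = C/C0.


er = 2566 / 27.4 = 93.65

93.65


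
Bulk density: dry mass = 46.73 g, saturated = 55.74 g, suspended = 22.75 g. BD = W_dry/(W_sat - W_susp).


BD = 46.73 / (55.74 - 22.75) = 46.73 / 32.99 = 1.416 g/cm^3

1.416


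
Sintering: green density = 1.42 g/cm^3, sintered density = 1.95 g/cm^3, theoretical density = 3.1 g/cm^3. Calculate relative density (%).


Relative = 1.95 / 3.1 * 100 = 62.9%

62.9


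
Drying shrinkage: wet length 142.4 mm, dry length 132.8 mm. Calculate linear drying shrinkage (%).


DS = (142.4 - 132.8) / 142.4 * 100 = 6.74%

6.74


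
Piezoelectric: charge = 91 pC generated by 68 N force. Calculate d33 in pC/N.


d33 = 91 / 68 = 1.3 pC/N

1.3


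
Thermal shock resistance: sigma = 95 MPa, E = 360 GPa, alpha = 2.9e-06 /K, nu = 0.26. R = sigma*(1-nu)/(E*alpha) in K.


R = 95*(1-0.26)/(360*1000*2.9e-06) = 67 K

67


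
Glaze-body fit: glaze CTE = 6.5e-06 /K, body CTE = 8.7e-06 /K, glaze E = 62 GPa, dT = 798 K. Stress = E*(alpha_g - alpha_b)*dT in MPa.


Stress = 62*1000*(6.5e-06 - 8.7e-06)*798 = -108.8 MPa

-108.8


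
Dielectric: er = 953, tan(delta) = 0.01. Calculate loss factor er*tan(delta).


Loss = 953 * 0.01 = 9.53

9.53


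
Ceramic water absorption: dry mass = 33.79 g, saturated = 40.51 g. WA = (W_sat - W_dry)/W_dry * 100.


WA = (40.51 - 33.79) / 33.79 * 100 = 19.89%

19.89


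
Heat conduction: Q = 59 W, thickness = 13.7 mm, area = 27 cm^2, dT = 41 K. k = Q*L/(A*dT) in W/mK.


k = 59*13.7/1000/(27/10000*41) = 7.3 W/mK

7.3


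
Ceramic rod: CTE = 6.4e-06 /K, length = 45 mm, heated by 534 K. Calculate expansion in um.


dL = 6.4e-06 * 45 * 534 * 1000 = 153.792 um

153.792


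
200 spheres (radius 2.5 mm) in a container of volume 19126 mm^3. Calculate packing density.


V_sphere = 4/3*pi*2.5^3 = 65.4498 mm^3
Total V = 200*65.4498 = 13089.96 mm^3
PD = 13089.96 / 19126 = 0.684

0.684


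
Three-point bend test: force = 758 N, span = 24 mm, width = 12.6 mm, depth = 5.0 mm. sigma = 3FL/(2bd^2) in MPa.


sigma = 3*758*24/(2*12.6*5.0^2) = 86.6 MPa

86.6


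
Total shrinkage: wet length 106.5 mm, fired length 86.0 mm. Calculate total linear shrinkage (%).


TS = (106.5 - 86.0) / 106.5 * 100 = 19.25%

19.25


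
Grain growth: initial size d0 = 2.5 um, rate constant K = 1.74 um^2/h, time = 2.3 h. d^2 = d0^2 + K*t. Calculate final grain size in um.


d^2 = 2.5^2 + 1.74*2.3 = 10.252
d = sqrt(10.252) = 3.2 um

3.2


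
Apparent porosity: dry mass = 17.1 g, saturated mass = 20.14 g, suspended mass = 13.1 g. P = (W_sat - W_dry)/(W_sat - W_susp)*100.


P = (20.14 - 17.1) / (20.14 - 13.1) * 100 = 3.04 / 7.04 * 100 = 43.2%

43.2


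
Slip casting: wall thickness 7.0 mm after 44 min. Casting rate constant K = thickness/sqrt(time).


K = 7.0 / sqrt(44) = 7.0 / 6.6332 = 1.055 mm/min^0.5

1.055


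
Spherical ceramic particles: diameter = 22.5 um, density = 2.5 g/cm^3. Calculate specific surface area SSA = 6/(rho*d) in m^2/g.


SSA = 6 / (2.5 * 22.5) = 0.107 m^2/g

0.107


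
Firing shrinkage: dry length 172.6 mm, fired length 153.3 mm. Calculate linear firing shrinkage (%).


FS = (172.6 - 153.3) / 172.6 * 100 = 11.18%

11.18


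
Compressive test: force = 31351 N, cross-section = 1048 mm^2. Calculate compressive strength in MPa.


CS = 31351 / 1048 = 29.9 MPa

29.9


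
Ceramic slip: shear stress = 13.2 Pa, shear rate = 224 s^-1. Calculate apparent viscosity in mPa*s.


eta = tau/gamma * 1000 = 13.2/224 * 1000 = 58.9 mPa*s

58.9


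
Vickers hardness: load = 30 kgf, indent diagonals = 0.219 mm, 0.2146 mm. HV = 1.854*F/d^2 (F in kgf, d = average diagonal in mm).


d_avg = (0.219+0.2146)/2 = 0.2168 mm
HV = 1.854*30/0.2168^2 = 1183

1183


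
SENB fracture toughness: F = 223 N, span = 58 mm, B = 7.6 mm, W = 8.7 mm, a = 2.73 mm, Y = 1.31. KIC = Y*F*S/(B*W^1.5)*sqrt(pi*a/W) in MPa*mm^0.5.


KIC = 1.31*223*58/(7.6*8.7^1.5)*sqrt(pi*2.73/8.7) = 86.26

86.26


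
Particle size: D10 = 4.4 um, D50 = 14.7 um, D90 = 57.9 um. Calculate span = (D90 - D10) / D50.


Span = (57.9 - 4.4) / 14.7 = 53.5 / 14.7 = 3.639

3.639


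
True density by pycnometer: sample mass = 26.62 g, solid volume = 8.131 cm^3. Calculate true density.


TD = 26.62 / 8.131 = 3.274 g/cm^3

3.274


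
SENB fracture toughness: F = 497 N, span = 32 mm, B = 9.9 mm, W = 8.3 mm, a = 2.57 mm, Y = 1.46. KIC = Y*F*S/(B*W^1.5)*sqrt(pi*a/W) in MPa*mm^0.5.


KIC = 1.46*497*32/(9.9*8.3^1.5)*sqrt(pi*2.57/8.3) = 96.74

96.74


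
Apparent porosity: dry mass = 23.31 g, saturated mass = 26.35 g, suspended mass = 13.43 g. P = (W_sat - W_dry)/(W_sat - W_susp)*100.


P = (26.35 - 23.31) / (26.35 - 13.43) * 100 = 3.04 / 12.92 * 100 = 23.5%

23.5


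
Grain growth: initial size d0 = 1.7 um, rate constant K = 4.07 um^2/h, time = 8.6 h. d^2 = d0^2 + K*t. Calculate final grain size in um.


d^2 = 1.7^2 + 4.07*8.6 = 37.892
d = sqrt(37.892) = 6.16 um

6.16


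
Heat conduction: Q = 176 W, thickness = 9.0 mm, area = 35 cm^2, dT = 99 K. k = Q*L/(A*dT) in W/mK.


k = 176*9.0/1000/(35/10000*99) = 4.57 W/mK

4.57


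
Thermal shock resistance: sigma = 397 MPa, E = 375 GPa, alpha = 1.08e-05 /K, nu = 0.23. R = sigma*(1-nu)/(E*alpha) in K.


R = 397*(1-0.23)/(375*1000*1.08e-05) = 75 K

75


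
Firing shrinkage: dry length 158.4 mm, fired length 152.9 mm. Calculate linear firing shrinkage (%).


FS = (158.4 - 152.9) / 158.4 * 100 = 3.47%

3.47


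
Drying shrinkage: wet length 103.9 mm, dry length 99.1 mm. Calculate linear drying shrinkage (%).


DS = (103.9 - 99.1) / 103.9 * 100 = 4.62%

4.62


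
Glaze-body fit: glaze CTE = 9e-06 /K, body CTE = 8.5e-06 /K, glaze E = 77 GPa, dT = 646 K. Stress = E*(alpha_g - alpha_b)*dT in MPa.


Stress = 77*1000*(9e-06 - 8.5e-06)*646 = 24.9 MPa

24.9


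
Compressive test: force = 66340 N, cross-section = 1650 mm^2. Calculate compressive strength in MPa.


CS = 66340 / 1650 = 40.2 MPa

40.2


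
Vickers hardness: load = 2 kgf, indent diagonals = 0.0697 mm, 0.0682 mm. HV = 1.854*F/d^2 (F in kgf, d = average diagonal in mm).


d_avg = (0.0697+0.0682)/2 = 0.06895 mm
HV = 1.854*2/0.06895^2 = 780

780


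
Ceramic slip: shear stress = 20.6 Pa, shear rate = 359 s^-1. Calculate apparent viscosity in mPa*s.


eta = tau/gamma * 1000 = 20.6/359 * 1000 = 57.4 mPa*s

57.4


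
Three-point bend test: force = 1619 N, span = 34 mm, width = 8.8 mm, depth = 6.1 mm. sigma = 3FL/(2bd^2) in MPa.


sigma = 3*1619*34/(2*8.8*6.1^2) = 252.2 MPa

252.2


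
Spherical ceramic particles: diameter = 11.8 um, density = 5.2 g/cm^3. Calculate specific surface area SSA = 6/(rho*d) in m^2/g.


SSA = 6 / (5.2 * 11.8) = 0.098 m^2/g

0.098


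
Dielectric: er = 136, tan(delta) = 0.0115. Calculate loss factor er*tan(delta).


Loss = 136 * 0.0115 = 1.564

1.564


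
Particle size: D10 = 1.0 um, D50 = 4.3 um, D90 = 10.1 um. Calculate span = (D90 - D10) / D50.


Span = (10.1 - 1.0) / 4.3 = 9.1 / 4.3 = 2.116

2.116


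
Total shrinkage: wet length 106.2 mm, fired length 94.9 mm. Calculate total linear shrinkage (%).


TS = (106.2 - 94.9) / 106.2 * 100 = 10.64%

10.64


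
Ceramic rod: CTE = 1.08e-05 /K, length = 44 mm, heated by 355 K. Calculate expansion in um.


dL = 1.08e-05 * 44 * 355 * 1000 = 168.696 um

168.696


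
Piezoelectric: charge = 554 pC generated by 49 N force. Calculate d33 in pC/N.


d33 = 554 / 49 = 11.3 pC/N

11.3


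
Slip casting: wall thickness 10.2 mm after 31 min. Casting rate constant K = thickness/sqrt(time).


K = 10.2 / sqrt(31) = 10.2 / 5.5678 = 1.832 mm/min^0.5

1.832


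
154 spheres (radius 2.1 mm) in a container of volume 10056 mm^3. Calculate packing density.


V_sphere = 4/3*pi*2.1^3 = 38.7924 mm^3
Total V = 154*38.7924 = 5974.0296 mm^3
PD = 5974.0296 / 10056 = 0.594

0.594


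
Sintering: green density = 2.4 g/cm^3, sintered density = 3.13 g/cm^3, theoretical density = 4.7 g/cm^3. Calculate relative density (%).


Relative = 3.13 / 4.7 * 100 = 66.6%

66.6


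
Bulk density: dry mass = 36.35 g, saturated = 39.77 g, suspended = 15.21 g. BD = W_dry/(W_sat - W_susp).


BD = 36.35 / (39.77 - 15.21) = 36.35 / 24.56 = 1.48 g/cm^3

1.48


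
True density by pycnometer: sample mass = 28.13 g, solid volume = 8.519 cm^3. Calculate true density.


TD = 28.13 / 8.519 = 3.302 g/cm^3

3.302


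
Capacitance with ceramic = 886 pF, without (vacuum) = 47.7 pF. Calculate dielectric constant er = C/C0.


er = 886 / 47.7 = 18.57

18.57


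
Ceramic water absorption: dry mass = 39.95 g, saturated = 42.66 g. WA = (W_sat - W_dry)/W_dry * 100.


WA = (42.66 - 39.95) / 39.95 * 100 = 6.78%

6.78


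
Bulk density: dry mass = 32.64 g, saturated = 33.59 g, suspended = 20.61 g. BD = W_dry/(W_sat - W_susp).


BD = 32.64 / (33.59 - 20.61) = 32.64 / 12.98 = 2.515 g/cm^3

2.515


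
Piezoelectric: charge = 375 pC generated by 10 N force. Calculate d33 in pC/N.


d33 = 375 / 10 = 37.5 pC/N

37.5


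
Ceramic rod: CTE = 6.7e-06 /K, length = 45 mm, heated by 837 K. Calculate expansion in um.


dL = 6.7e-06 * 45 * 837 * 1000 = 252.356 um

252.356


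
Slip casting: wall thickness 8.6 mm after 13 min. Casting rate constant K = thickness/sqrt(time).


K = 8.6 / sqrt(13) = 8.6 / 3.6056 = 2.385 mm/min^0.5

2.385


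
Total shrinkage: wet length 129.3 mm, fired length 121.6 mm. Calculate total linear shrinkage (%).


TS = (129.3 - 121.6) / 129.3 * 100 = 5.96%

5.96


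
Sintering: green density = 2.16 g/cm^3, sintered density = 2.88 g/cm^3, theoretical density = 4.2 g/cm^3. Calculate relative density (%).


Relative = 2.88 / 4.2 * 100 = 68.6%

68.6


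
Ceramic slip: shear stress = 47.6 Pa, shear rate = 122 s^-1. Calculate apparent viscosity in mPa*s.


eta = tau/gamma * 1000 = 47.6/122 * 1000 = 390.2 mPa*s

390.2


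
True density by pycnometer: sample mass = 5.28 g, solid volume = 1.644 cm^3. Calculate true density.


TD = 5.28 / 1.644 = 3.212 g/cm^3

3.212


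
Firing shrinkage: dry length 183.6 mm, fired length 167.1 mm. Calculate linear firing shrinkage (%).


FS = (183.6 - 167.1) / 183.6 * 100 = 8.99%

8.99


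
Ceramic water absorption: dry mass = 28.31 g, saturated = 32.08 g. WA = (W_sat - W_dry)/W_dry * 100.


WA = (32.08 - 28.31) / 28.31 * 100 = 13.32%

13.32


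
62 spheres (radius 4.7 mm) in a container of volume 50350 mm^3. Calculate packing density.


V_sphere = 4/3*pi*4.7^3 = 434.8928 mm^3
Total V = 62*434.8928 = 26963.3536 mm^3
PD = 26963.3536 / 50350 = 0.536

0.536


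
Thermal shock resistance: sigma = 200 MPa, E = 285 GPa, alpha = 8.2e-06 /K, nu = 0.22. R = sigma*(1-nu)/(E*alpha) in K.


R = 200*(1-0.22)/(285*1000*8.2e-06) = 67 K

67


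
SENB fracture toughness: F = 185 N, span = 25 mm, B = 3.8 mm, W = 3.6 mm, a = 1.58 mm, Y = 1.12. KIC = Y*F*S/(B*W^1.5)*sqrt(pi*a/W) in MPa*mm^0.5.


KIC = 1.12*185*25/(3.8*3.6^1.5)*sqrt(pi*1.58/3.6) = 234.34

234.34


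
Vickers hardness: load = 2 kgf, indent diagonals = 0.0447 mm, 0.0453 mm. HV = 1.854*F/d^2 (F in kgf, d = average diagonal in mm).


d_avg = (0.0447+0.0453)/2 = 0.045 mm
HV = 1.854*2/0.045^2 = 1831

1831


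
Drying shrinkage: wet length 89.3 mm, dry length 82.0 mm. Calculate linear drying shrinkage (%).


DS = (89.3 - 82.0) / 89.3 * 100 = 8.17%

8.17


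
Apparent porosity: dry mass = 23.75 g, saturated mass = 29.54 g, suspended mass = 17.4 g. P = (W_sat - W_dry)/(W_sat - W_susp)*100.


P = (29.54 - 23.75) / (29.54 - 17.4) * 100 = 5.79 / 12.14 * 100 = 47.7%

47.7


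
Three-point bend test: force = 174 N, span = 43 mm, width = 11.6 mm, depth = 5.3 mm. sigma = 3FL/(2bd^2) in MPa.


sigma = 3*174*43/(2*11.6*5.3^2) = 34.4 MPa

34.4


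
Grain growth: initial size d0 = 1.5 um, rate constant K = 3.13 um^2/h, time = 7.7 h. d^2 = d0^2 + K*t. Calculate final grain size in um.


d^2 = 1.5^2 + 3.13*7.7 = 26.351
d = sqrt(26.351) = 5.13 um

5.13


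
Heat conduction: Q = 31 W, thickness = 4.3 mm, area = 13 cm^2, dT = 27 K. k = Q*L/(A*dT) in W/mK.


k = 31*4.3/1000/(13/10000*27) = 3.8 W/mK

3.8


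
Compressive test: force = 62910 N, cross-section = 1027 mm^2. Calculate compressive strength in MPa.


CS = 62910 / 1027 = 61.3 MPa

61.3


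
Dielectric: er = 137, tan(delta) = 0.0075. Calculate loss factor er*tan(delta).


Loss = 137 * 0.0075 = 1.028

1.028


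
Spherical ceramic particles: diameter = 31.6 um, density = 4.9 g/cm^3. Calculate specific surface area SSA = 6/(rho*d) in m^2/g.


SSA = 6 / (4.9 * 31.6) = 0.039 m^2/g

0.039


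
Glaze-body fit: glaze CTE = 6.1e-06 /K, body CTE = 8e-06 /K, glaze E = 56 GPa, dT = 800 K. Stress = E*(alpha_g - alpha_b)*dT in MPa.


Stress = 56*1000*(6.1e-06 - 8e-06)*800 = -85.1 MPa

-85.1


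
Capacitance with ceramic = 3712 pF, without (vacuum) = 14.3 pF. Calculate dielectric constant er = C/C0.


er = 3712 / 14.3 = 259.58

259.58


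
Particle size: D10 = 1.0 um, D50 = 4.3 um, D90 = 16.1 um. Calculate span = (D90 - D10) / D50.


Span = (16.1 - 1.0) / 4.3 = 15.1 / 4.3 = 3.512

3.512


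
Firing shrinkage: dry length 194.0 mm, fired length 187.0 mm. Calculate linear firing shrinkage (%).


FS = (194.0 - 187.0) / 194.0 * 100 = 3.61%

3.61


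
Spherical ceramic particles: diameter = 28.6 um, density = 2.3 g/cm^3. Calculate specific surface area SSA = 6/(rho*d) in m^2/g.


SSA = 6 / (2.3 * 28.6) = 0.091 m^2/g

0.091


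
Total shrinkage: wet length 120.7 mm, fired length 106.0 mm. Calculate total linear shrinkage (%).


TS = (120.7 - 106.0) / 120.7 * 100 = 12.18%

12.18


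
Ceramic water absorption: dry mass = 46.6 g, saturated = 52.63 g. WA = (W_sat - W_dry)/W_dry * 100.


WA = (52.63 - 46.6) / 46.6 * 100 = 12.94%

12.94


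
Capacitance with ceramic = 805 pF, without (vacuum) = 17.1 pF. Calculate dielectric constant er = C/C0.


er = 805 / 17.1 = 47.08

47.08


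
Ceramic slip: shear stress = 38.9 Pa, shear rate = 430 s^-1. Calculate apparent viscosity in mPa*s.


eta = tau/gamma * 1000 = 38.9/430 * 1000 = 90.5 mPa*s

90.5


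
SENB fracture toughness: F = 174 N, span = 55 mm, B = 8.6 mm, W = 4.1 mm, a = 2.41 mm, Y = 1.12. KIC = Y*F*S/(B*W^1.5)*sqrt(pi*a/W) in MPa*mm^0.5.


KIC = 1.12*174*55/(8.6*4.1^1.5)*sqrt(pi*2.41/4.1) = 204.01

204.01


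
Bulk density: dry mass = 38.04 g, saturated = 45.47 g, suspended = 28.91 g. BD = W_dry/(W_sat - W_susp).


BD = 38.04 / (45.47 - 28.91) = 38.04 / 16.56 = 2.297 g/cm^3

2.297


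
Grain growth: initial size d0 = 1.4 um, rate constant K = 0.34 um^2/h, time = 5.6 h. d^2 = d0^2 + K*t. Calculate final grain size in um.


d^2 = 1.4^2 + 0.34*5.6 = 3.864
d = sqrt(3.864) = 1.97 um

1.97


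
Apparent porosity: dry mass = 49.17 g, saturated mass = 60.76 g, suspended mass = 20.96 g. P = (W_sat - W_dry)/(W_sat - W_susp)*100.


P = (60.76 - 49.17) / (60.76 - 20.96) * 100 = 11.59 / 39.8 * 100 = 29.1%

29.1


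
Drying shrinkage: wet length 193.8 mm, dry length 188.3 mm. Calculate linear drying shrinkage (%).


DS = (193.8 - 188.3) / 193.8 * 100 = 2.84%

2.84


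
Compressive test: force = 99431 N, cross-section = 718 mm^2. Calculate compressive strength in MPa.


CS = 99431 / 718 = 138.5 MPa

138.5


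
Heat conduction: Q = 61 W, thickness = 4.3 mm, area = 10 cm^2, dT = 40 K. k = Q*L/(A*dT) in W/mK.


k = 61*4.3/1000/(10/10000*40) = 6.56 W/mK

6.56


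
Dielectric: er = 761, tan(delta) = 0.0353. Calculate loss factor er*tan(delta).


Loss = 761 * 0.0353 = 26.863

26.863


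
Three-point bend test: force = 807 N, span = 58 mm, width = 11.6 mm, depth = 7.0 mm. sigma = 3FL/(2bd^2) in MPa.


sigma = 3*807*58/(2*11.6*7.0^2) = 123.5 MPa

123.5


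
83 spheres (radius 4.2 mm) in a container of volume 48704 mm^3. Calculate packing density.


V_sphere = 4/3*pi*4.2^3 = 310.3391 mm^3
Total V = 83*310.3391 = 25758.1453 mm^3
PD = 25758.1453 / 48704 = 0.529

0.529


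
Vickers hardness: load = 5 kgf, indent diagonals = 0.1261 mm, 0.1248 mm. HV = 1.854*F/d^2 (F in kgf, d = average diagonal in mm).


d_avg = (0.1261+0.1248)/2 = 0.12545 mm
HV = 1.854*5/0.12545^2 = 589

589


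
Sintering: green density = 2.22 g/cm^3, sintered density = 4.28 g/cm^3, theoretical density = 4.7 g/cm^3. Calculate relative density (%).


Relative = 4.28 / 4.7 * 100 = 91.1%

91.1


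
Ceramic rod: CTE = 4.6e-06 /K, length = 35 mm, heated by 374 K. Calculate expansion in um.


dL = 4.6e-06 * 35 * 374 * 1000 = 60.214 um

60.214


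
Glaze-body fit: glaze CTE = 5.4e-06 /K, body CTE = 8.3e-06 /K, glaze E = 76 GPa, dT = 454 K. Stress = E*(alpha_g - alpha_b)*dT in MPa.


Stress = 76*1000*(5.4e-06 - 8.3e-06)*454 = -100.1 MPa

-100.1


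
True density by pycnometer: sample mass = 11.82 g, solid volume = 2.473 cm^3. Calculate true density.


TD = 11.82 / 2.473 = 4.78 g/cm^3

4.78


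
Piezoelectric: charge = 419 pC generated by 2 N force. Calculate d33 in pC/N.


d33 = 419 / 2 = 209.5 pC/N

209.5


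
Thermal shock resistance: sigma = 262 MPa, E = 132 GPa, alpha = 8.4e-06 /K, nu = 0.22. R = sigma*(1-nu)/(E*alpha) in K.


R = 262*(1-0.22)/(132*1000*8.4e-06) = 184 K

184


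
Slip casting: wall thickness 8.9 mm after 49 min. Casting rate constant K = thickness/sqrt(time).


K = 8.9 / sqrt(49) = 8.9 / 7.0 = 1.271 mm/min^0.5

1.271


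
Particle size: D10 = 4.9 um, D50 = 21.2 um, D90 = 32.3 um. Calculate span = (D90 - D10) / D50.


Span = (32.3 - 4.9) / 21.2 = 27.4 / 21.2 = 1.292

1.292


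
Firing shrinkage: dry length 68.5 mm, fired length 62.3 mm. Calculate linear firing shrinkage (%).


FS = (68.5 - 62.3) / 68.5 * 100 = 9.05%

9.05


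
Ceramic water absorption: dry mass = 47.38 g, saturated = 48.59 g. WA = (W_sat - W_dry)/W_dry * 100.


WA = (48.59 - 47.38) / 47.38 * 100 = 2.55%

2.55


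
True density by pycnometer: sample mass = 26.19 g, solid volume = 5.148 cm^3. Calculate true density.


TD = 26.19 / 5.148 = 5.087 g/cm^3

5.087


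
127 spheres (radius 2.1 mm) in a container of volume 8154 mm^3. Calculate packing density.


V_sphere = 4/3*pi*2.1^3 = 38.7924 mm^3
Total V = 127*38.7924 = 4926.6348 mm^3
PD = 4926.6348 / 8154 = 0.604

0.604


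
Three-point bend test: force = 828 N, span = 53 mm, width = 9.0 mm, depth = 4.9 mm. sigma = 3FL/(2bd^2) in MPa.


sigma = 3*828*53/(2*9.0*4.9^2) = 304.6 MPa

304.6


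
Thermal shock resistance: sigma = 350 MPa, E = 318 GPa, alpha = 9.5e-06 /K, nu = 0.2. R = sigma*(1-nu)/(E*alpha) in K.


R = 350*(1-0.2)/(318*1000*9.5e-06) = 93 K

93


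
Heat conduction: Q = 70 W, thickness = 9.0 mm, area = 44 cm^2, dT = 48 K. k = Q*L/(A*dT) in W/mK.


k = 70*9.0/1000/(44/10000*48) = 2.98 W/mK

2.98


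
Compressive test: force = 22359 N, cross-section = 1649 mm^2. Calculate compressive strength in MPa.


CS = 22359 / 1649 = 13.6 MPa

13.6


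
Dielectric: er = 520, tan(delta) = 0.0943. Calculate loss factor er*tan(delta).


Loss = 520 * 0.0943 = 49.036

49.036


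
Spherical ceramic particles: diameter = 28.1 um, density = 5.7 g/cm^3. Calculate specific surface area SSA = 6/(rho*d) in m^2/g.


SSA = 6 / (5.7 * 28.1) = 0.037 m^2/g

0.037


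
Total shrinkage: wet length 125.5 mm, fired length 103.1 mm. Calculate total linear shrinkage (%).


TS = (125.5 - 103.1) / 125.5 * 100 = 17.85%

17.85


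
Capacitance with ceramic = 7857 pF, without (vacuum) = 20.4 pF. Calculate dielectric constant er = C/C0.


er = 7857 / 20.4 = 385.15

385.15


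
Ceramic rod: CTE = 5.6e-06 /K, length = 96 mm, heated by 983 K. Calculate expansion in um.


dL = 5.6e-06 * 96 * 983 * 1000 = 528.461 um

528.461


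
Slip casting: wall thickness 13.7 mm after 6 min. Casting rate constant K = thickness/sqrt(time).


K = 13.7 / sqrt(6) = 13.7 / 2.4495 = 5.593 mm/min^0.5

5.593


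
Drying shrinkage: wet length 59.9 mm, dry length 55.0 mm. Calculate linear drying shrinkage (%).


DS = (59.9 - 55.0) / 59.9 * 100 = 8.18%

8.18


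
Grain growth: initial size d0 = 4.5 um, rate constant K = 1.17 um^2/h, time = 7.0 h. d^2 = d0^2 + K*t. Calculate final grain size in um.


d^2 = 4.5^2 + 1.17*7.0 = 28.44
d = sqrt(28.44) = 5.33 um

5.33


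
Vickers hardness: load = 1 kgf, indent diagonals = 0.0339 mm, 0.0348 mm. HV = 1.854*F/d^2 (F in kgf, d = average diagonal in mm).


d_avg = (0.0339+0.0348)/2 = 0.03435 mm
HV = 1.854*1/0.03435^2 = 1571

1571


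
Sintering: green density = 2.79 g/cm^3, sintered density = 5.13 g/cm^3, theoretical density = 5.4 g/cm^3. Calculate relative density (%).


Relative = 5.13 / 5.4 * 100 = 95.0%

95.0


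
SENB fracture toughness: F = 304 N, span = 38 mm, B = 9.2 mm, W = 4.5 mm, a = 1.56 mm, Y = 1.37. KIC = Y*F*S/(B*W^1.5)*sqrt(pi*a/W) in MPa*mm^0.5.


KIC = 1.37*304*38/(9.2*4.5^1.5)*sqrt(pi*1.56/4.5) = 188.06

188.06


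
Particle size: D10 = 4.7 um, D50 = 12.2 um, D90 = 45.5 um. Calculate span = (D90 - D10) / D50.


Span = (45.5 - 4.7) / 12.2 = 40.8 / 12.2 = 3.344

3.344


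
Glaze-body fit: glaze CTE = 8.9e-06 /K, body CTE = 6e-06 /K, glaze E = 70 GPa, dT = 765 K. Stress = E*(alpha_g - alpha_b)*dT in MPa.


Stress = 70*1000*(8.9e-06 - 6e-06)*765 = 155.3 MPa

155.3


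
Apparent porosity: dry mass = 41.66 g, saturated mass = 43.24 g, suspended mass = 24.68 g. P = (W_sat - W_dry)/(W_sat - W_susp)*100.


P = (43.24 - 41.66) / (43.24 - 24.68) * 100 = 1.58 / 18.56 * 100 = 8.5%

8.5


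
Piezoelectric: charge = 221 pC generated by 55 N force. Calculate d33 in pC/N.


d33 = 221 / 55 = 4.0 pC/N

4.0


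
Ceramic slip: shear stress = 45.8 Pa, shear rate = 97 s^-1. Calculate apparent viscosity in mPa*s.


eta = tau/gamma * 1000 = 45.8/97 * 1000 = 472.2 mPa*s

472.2


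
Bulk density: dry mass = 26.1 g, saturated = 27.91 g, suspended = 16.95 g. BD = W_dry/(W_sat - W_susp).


BD = 26.1 / (27.91 - 16.95) = 26.1 / 10.96 = 2.381 g/cm^3

2.381


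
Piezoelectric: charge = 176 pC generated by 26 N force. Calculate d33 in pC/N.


d33 = 176 / 26 = 6.8 pC/N

6.8


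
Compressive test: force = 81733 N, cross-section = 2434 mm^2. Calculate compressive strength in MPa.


CS = 81733 / 2434 = 33.6 MPa

33.6


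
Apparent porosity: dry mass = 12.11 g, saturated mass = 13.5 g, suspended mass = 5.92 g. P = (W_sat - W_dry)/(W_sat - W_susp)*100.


P = (13.5 - 12.11) / (13.5 - 5.92) * 100 = 1.39 / 7.58 * 100 = 18.3%

18.3


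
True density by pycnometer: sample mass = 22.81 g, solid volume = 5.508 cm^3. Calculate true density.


TD = 22.81 / 5.508 = 4.141 g/cm^3

4.141


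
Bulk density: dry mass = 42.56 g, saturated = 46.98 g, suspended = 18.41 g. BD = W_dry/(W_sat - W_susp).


BD = 42.56 / (46.98 - 18.41) = 42.56 / 28.57 = 1.49 g/cm^3

1.49


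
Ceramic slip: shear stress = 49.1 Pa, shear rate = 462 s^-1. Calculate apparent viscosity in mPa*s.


eta = tau/gamma * 1000 = 49.1/462 * 1000 = 106.3 mPa*s

106.3


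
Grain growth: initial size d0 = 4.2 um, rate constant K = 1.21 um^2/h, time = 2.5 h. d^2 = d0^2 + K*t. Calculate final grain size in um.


d^2 = 4.2^2 + 1.21*2.5 = 20.665
d = sqrt(20.665) = 4.55 um

4.55


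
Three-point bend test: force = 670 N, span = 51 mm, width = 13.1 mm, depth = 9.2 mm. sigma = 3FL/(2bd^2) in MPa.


sigma = 3*670*51/(2*13.1*9.2^2) = 46.2 MPa

46.2


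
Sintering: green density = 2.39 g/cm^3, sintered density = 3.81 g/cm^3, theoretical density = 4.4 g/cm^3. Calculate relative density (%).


Relative = 3.81 / 4.4 * 100 = 86.6%

86.6


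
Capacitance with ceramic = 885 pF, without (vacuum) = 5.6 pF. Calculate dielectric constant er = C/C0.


er = 885 / 5.6 = 158.04

158.04


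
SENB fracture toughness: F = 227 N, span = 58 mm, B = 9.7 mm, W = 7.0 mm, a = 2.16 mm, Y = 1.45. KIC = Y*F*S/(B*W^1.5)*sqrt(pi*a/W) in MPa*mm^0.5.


KIC = 1.45*227*58/(9.7*7.0^1.5)*sqrt(pi*2.16/7.0) = 104.63

104.63


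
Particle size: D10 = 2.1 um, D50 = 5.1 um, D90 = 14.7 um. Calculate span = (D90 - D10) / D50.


Span = (14.7 - 2.1) / 5.1 = 12.6 / 5.1 = 2.471

2.471


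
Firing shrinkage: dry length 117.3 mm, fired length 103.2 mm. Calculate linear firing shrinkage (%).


FS = (117.3 - 103.2) / 117.3 * 100 = 12.02%

12.02


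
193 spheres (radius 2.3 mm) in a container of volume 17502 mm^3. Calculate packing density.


V_sphere = 4/3*pi*2.3^3 = 50.965 mm^3
Total V = 193*50.965 = 9836.245 mm^3
PD = 9836.245 / 17502 = 0.562

0.562


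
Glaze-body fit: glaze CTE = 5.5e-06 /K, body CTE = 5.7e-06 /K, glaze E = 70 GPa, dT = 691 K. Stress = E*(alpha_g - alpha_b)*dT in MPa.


Stress = 70*1000*(5.5e-06 - 5.7e-06)*691 = -9.7 MPa

-9.7


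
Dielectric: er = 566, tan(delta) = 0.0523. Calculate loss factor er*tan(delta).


Loss = 566 * 0.0523 = 29.602

29.602


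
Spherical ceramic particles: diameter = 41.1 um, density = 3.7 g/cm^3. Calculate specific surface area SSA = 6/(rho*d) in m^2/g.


SSA = 6 / (3.7 * 41.1) = 0.039 m^2/g

0.039


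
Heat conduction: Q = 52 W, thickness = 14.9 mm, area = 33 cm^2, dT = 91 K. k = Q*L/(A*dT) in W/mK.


k = 52*14.9/1000/(33/10000*91) = 2.58 W/mK

2.58


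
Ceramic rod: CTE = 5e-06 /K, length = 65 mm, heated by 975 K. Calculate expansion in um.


dL = 5e-06 * 65 * 975 * 1000 = 316.875 um

316.875


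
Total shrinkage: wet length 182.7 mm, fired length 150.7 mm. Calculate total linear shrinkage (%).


TS = (182.7 - 150.7) / 182.7 * 100 = 17.52%

17.52


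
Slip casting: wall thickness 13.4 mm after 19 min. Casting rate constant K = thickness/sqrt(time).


K = 13.4 / sqrt(19) = 13.4 / 4.3589 = 3.074 mm/min^0.5

3.074


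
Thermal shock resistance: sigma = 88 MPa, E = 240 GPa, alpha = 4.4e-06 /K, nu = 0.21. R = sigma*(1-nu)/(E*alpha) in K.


R = 88*(1-0.21)/(240*1000*4.4e-06) = 66 K

66


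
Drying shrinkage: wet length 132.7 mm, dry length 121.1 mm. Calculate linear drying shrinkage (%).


DS = (132.7 - 121.1) / 132.7 * 100 = 8.74%

8.74


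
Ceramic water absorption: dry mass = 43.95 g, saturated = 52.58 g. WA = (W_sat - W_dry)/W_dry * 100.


WA = (52.58 - 43.95) / 43.95 * 100 = 19.64%

19.64


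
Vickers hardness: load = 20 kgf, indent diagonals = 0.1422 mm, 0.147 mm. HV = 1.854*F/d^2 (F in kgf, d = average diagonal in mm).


d_avg = (0.1422+0.147)/2 = 0.1446 mm
HV = 1.854*20/0.1446^2 = 1773

1773


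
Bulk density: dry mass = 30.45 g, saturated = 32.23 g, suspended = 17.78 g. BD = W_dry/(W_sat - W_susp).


BD = 30.45 / (32.23 - 17.78) = 30.45 / 14.45 = 2.107 g/cm^3

2.107


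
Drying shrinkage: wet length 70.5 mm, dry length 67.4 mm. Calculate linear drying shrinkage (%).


DS = (70.5 - 67.4) / 70.5 * 100 = 4.4%

4.4


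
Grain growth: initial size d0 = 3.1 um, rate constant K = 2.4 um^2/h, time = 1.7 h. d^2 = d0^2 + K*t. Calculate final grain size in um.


d^2 = 3.1^2 + 2.4*1.7 = 13.69
d = sqrt(13.69) = 3.7 um

3.7


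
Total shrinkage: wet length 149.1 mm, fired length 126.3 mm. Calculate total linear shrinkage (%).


TS = (149.1 - 126.3) / 149.1 * 100 = 15.29%

15.29


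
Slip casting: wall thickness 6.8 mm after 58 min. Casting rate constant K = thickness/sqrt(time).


K = 6.8 / sqrt(58) = 6.8 / 7.6158 = 0.893 mm/min^0.5

0.893


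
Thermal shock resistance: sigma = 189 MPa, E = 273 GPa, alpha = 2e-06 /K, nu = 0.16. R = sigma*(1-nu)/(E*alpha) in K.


R = 189*(1-0.16)/(273*1000*2e-06) = 291 K

291


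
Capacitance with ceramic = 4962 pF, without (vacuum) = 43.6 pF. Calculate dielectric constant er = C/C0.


er = 4962 / 43.6 = 113.81

113.81


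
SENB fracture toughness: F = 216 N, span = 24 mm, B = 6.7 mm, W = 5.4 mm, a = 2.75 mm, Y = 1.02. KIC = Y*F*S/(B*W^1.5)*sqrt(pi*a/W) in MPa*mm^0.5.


KIC = 1.02*216*24/(6.7*5.4^1.5)*sqrt(pi*2.75/5.4) = 79.55

79.55


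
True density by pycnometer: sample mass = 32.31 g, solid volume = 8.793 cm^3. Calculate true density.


TD = 32.31 / 8.793 = 3.675 g/cm^3

3.675


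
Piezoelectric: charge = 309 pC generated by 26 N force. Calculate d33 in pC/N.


d33 = 309 / 26 = 11.9 pC/N

11.9


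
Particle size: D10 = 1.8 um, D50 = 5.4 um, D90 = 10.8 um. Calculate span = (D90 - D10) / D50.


Span = (10.8 - 1.8) / 5.4 = 9.0 / 5.4 = 1.667

1.667


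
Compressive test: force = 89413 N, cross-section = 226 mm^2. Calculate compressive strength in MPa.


CS = 89413 / 226 = 395.6 MPa

395.6


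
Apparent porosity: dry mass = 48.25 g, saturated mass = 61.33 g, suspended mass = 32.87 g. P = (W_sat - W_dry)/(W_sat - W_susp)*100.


P = (61.33 - 48.25) / (61.33 - 32.87) * 100 = 13.08 / 28.46 * 100 = 46.0%

46.0


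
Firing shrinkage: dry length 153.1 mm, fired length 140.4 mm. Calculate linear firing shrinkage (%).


FS = (153.1 - 140.4) / 153.1 * 100 = 8.3%

8.3


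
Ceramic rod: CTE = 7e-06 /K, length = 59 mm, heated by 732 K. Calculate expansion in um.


dL = 7e-06 * 59 * 732 * 1000 = 302.316 um

302.316


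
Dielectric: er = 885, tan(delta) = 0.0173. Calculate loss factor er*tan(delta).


Loss = 885 * 0.0173 = 15.311

15.311


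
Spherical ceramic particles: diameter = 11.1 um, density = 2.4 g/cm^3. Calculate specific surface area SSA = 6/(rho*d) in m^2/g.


SSA = 6 / (2.4 * 11.1) = 0.225 m^2/g

0.225


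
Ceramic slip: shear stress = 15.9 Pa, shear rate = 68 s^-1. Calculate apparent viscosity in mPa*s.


eta = tau/gamma * 1000 = 15.9/68 * 1000 = 233.8 mPa*s

233.8


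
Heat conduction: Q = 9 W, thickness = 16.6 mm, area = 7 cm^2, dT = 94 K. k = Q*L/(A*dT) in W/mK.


k = 9*16.6/1000/(7/10000*94) = 2.27 W/mK

2.27


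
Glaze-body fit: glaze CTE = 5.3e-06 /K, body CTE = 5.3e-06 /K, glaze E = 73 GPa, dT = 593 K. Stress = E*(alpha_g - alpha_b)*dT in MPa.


Stress = 73*1000*(5.3e-06 - 5.3e-06)*593 = 0.0 MPa

0.0


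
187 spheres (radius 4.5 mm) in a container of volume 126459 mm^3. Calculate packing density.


V_sphere = 4/3*pi*4.5^3 = 381.7035 mm^3
Total V = 187*381.7035 = 71378.5545 mm^3
PD = 71378.5545 / 126459 = 0.564

0.564


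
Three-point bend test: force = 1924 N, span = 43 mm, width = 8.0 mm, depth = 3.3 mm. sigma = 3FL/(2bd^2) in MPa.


sigma = 3*1924*43/(2*8.0*3.3^2) = 1424.4 MPa

1424.4
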